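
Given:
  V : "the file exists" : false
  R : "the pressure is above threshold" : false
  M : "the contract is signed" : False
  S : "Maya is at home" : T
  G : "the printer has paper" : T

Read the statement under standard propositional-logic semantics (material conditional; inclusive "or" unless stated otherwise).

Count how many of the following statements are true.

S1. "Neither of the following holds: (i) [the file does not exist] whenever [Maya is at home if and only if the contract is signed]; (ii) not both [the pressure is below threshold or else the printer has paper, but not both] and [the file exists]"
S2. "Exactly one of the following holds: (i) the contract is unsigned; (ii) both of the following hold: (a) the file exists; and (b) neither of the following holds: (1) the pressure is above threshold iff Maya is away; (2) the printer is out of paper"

S1: This is ((S <-> M) -> ~V) nor ((~R xor G) nand V).

S <-> M = T <-> F = F
~V = ~F = T
(S <-> M) -> ~V = F -> T = T
~R = ~F = T
~R xor G = T xor T = F
(~R xor G) nand V = F nand F = T
((S <-> M) -> ~V) nor ((~R xor G) nand V) = T nor T = F
Hence S1 is false.

S2: In symbols: ~M xor (V & ((R <-> ~S) nor ~G))

~M = ~F = T
~S = ~T = F
R <-> ~S = F <-> F = T
~G = ~T = F
(R <-> ~S) nor ~G = T nor F = F
V & ((R <-> ~S) nor ~G) = F & F = F
~M xor (V & ((R <-> ~S) nor ~G)) = T xor F = T
So S2 is true.

1 of the 2 statements is true (S2).

1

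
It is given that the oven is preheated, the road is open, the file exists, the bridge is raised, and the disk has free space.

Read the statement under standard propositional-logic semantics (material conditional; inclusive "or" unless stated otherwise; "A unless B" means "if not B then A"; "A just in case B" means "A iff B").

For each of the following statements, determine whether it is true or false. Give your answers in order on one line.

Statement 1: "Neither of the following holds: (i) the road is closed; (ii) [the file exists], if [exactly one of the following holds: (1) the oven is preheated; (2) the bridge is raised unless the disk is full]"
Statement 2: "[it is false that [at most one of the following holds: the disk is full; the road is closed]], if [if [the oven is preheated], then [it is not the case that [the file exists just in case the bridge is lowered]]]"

Statement 1 false, Statement 2 false

Let Q = "the road is closed" (F), P = "the oven is preheated" (T), S = "the bridge is raised" (T), U = "the disk is full" (F), R = "the file exists" (T).

Statement 1: In symbols: Q nor ((P xor (S | U)) -> R)

S | U = T | F = T
P xor (S | U) = T xor T = F
(P xor (S | U)) -> R = F -> T = T
Q nor ((P xor (S | U)) -> R) = F nor T = F
Thus Statement 1 is false.

Statement 2: This is (P -> ~(R <-> ~S)) -> ~(U nand Q).

~S = ~T = F
R <-> ~S = T <-> F = F
~(R <-> ~S) = ~F = T
P -> ~(R <-> ~S) = T -> T = T
U nand Q = F nand F = T
~(U nand Q) = ~T = F
(P -> ~(R <-> ~S)) -> ~(U nand Q) = T -> F = F
So Statement 2 is false.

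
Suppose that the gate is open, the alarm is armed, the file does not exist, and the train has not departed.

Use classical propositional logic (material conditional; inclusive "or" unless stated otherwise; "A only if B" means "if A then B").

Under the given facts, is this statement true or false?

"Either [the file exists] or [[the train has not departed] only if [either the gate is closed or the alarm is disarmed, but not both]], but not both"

False.

Let S = "the file exists" (F), H = "the train has departed" (F), U = "the gate is open" (T), V = "the alarm is armed" (T).
In symbols: S ⊕ (¬H → (¬U ⊕ ¬V))

¬H = ¬F = T
¬U = ¬T = F
¬V = ¬T = F
¬U ⊕ ¬V = F ⊕ F = F
¬H → (¬U ⊕ ¬V) = T → F = F
S ⊕ (¬H → (¬U ⊕ ¬V)) = F ⊕ F = F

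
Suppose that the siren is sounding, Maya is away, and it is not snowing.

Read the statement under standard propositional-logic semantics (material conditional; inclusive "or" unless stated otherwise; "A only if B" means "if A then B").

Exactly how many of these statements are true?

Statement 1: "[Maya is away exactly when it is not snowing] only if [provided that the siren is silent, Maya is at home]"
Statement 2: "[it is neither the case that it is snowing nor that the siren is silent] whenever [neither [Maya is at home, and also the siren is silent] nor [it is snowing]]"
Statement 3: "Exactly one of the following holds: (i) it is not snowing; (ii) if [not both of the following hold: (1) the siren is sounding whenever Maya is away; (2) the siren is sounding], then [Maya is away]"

Let Q = "Maya is at home" (False), R = "it is snowing" (False), P = "the siren is sounding" (True).

Statement 1: Parsed as (not Q iff not R) -> (not P -> Q)

not Q = not False = True
not R = not False = True
not Q iff not R = True iff True = True
not P = not True = False
not P -> Q = False -> False = True
(not Q iff not R) -> (not P -> Q) = True -> True = True
Thus Statement 1 is true.

Statement 2: Parsed as ((Q and not P) nor R) -> (R nor not P)

not P = not True = False
Q and not P = False and False = False
(Q and not P) nor R = False nor False = True
not P = not True = False
R nor not P = False nor False = True
((Q and not P) nor R) -> (R nor not P) = True -> True = True
Hence Statement 2 is true.

Statement 3: Formalization: not R xor (((not Q -> P) nand P) -> not Q)

not R = not False = True
not Q = not False = True
not Q -> P = True -> True = True
(not Q -> P) nand P = True nand True = False
not Q = not False = True
((not Q -> P) nand P) -> not Q = False -> True = True
not R xor (((not Q -> P) nand P) -> not Q) = True xor True = False
Thus Statement 3 is false.

True statements: 2 (Statement 1, Statement 2).

2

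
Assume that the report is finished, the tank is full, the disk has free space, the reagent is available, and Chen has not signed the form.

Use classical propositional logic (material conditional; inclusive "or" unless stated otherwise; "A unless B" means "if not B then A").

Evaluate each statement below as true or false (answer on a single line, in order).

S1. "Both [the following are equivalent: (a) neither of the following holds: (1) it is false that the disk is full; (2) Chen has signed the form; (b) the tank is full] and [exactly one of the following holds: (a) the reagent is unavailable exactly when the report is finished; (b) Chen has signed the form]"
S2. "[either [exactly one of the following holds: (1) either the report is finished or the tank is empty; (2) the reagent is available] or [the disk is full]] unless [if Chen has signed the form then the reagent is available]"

Let R = "the disk is full" (F), U = "Chen has signed the form" (F), Q = "the tank is full" (T), S = "the reagent is available" (T), P = "the report is finished" (T).

S1: In symbols: ((¬R ↓ U) ↔ Q) ∧ ((¬S ↔ P) ⊕ U)

¬R = ¬F = T
¬R ↓ U = T ↓ F = F
(¬R ↓ U) ↔ Q = F ↔ T = F
¬S = ¬T = F
¬S ↔ P = F ↔ T = F
(¬S ↔ P) ⊕ U = F ⊕ F = F
((¬R ↓ U) ↔ Q) ∧ ((¬S ↔ P) ⊕ U) = F ∧ F = F
So S1 is false.

S2: This is (((P ∨ ¬Q) ⊕ S) ∨ R) ∨ (U → S).

¬Q = ¬T = F
P ∨ ¬Q = T ∨ F = T
(P ∨ ¬Q) ⊕ S = T ⊕ T = F
((P ∨ ¬Q) ⊕ S) ∨ R = F ∨ F = F
U → S = F → T = T
(((P ∨ ¬Q) ⊕ S) ∨ R) ∨ (U → S) = F ∨ T = T
Hence S2 is true.

S1 F, S2 T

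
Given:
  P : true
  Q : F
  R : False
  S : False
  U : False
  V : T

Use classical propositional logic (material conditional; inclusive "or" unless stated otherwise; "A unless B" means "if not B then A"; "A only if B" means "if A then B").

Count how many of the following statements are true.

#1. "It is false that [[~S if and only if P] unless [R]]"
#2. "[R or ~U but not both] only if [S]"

#1: In symbols: ¬((¬S ↔ P) ∨ R)

¬S = ¬F = T
¬S ↔ P = T ↔ T = T
(¬S ↔ P) ∨ R = T ∨ F = T
¬((¬S ↔ P) ∨ R) = ¬T = F
Thus #1 is false.

#2: Parsed as (R ⊕ ¬U) → S

¬U = ¬F = T
R ⊕ ¬U = F ⊕ T = T
(R ⊕ ¬U) → S = T → F = F
So #2 is false.

0 of the 2 statements are true (none).

0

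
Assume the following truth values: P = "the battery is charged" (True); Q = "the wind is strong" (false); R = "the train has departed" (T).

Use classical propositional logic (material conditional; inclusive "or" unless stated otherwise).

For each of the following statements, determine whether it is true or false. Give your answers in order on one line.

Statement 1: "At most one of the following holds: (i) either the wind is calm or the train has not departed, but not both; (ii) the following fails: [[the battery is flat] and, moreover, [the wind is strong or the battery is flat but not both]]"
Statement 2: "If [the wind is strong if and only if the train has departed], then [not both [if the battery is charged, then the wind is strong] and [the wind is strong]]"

Statement 1: In symbols: (not Q xor not R) nand not (not P and (Q xor not P))

not Q = not False = True
not R = not True = False
not Q xor not R = True xor False = True
not P = not True = False
not P = not True = False
Q xor not P = False xor False = False
not P and (Q xor not P) = False and False = False
not (not P and (Q xor not P)) = not False = True
(not Q xor not R) nand not (not P and (Q xor not P)) = True nand True = False
Thus Statement 1 is false.

Statement 2: Formalization: (Q iff R) -> ((P -> Q) nand Q)

Q iff R = False iff True = False
P -> Q = True -> False = False
(P -> Q) nand Q = False nand False = True
(Q iff R) -> ((P -> Q) nand Q) = False -> True = True
Hence Statement 2 is true.

Statement 1 False / Statement 2 True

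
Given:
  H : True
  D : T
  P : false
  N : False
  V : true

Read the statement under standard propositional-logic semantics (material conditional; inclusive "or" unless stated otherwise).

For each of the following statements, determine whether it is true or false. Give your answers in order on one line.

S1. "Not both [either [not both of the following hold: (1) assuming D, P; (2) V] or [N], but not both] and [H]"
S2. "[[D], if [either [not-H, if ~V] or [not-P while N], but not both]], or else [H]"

S1 F; S2 T

S1: In symbols: (((D → P) ↑ V) ⊕ N) ↑ H

D → P = T → F = F
(D → P) ↑ V = F ↑ T = T
((D → P) ↑ V) ⊕ N = T ⊕ F = T
(((D → P) ↑ V) ⊕ N) ↑ H = T ↑ T = F
Thus S1 is false.

S2: Parsed as (((¬V → ¬H) ⊕ (¬P ∧ N)) → D) ∨ H

¬V = ¬T = F
¬H = ¬T = F
¬V → ¬H = F → F = T
¬P = ¬F = T
¬P ∧ N = T ∧ F = F
(¬V → ¬H) ⊕ (¬P ∧ N) = T ⊕ F = T
((¬V → ¬H) ⊕ (¬P ∧ N)) → D = T → T = T
(((¬V → ¬H) ⊕ (¬P ∧ N)) → D) ∨ H = T ∨ T = T
So S2 is true.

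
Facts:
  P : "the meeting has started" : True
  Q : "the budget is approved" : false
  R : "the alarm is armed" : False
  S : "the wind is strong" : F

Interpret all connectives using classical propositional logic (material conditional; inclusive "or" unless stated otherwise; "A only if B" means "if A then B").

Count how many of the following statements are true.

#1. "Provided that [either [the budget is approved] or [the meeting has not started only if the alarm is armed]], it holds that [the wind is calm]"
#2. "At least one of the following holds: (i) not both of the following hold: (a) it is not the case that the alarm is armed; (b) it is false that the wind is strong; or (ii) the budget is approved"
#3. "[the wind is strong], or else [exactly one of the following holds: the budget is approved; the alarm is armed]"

1

#1: This is (Q ∨ (¬P → R)) → ¬S.

¬P = ¬T = F
¬P → R = F → F = T
Q ∨ (¬P → R) = F ∨ T = T
¬S = ¬F = T
(Q ∨ (¬P → R)) → ¬S = T → T = T
Thus #1 is true.

#2: Parsed as (¬R ↑ ¬S) ∨ Q

¬R = ¬F = T
¬S = ¬F = T
¬R ↑ ¬S = T ↑ T = F
(¬R ↑ ¬S) ∨ Q = F ∨ F = F
Hence #2 is false.

#3: Formalization: S ∨ (Q ⊕ R)

Q ⊕ R = F ⊕ F = F
S ∨ (Q ⊕ R) = F ∨ F = F
So #3 is false.

Count: 1.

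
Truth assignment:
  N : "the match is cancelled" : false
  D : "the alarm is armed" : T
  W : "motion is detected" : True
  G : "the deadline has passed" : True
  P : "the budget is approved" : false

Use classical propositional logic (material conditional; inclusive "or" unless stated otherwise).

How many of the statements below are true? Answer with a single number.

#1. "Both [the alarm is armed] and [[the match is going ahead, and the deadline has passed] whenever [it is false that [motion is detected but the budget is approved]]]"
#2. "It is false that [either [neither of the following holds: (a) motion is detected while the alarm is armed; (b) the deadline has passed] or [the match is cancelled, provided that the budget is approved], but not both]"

1

#1: This is D and (not (W and P) -> (not N and G)).

W and P = True and False = False
not (W and P) = not False = True
not N = not False = True
not N and G = True and True = True
not (W and P) -> (not N and G) = True -> True = True
D and (not (W and P) -> (not N and G)) = True and True = True
So #1 is true.

#2: This is not (((W and D) nor G) xor (P -> N)).

W and D = True and True = True
(W and D) nor G = True nor True = False
P -> N = False -> False = True
((W and D) nor G) xor (P -> N) = False xor True = True
not (((W and D) nor G) xor (P -> N)) = not True = False
Thus #2 is false.

True statements: 1 (#1).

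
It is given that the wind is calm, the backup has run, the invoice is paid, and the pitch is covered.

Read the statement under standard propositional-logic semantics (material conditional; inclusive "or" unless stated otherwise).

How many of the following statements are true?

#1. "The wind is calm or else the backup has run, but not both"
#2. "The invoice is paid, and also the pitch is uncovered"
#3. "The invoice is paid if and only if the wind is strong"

Let S = "the wind is strong" (F), L = "the backup has run" (T), D = "the invoice is paid" (T), R = "the pitch is covered" (T).

#1: This is ~S xor L.

~S = ~F = T
~S xor L = T xor T = F
Thus #1 is false.

#2: Parsed as D & ~R

~R = ~T = F
D & ~R = T & F = F
Hence #2 is false.

#3: In symbols: D <-> S

D <-> S = T <-> F = F
So #3 is false.

Count: 0.

0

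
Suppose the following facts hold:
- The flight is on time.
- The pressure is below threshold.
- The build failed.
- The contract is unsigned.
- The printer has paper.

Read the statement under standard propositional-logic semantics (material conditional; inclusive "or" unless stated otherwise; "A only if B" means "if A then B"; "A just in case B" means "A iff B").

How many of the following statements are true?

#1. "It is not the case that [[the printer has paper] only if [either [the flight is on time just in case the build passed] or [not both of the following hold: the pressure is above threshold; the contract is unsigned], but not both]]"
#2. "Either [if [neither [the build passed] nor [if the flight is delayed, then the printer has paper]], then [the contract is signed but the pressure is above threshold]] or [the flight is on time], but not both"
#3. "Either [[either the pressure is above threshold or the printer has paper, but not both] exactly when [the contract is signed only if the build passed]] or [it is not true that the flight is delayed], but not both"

0

Let U = "the printer has paper" (T), N = "the flight is delayed" (F), K = "the build passed" (F), M = "the pressure is above threshold" (F), P = "the contract is signed" (F).

#1: This is ~(U -> ((~N <-> K) xor (M nand ~P))).

~N = ~F = T
~N <-> K = T <-> F = F
~P = ~F = T
M nand ~P = F nand T = T
(~N <-> K) xor (M nand ~P) = F xor T = T
U -> ((~N <-> K) xor (M nand ~P)) = T -> T = T
~(U -> ((~N <-> K) xor (M nand ~P))) = ~T = F
Thus #1 is false.

#2: Parsed as ((K nor (N -> U)) -> (P & M)) xor ~N

N -> U = F -> T = T
K nor (N -> U) = F nor T = F
P & M = F & F = F
(K nor (N -> U)) -> (P & M) = F -> F = T
~N = ~F = T
((K nor (N -> U)) -> (P & M)) xor ~N = T xor T = F
Hence #2 is false.

#3: Formalization: ((M xor U) <-> (P -> K)) xor ~N

M xor U = F xor T = T
P -> K = F -> F = T
(M xor U) <-> (P -> K) = T <-> T = T
~N = ~F = T
((M xor U) <-> (P -> K)) xor ~N = T xor T = F
Thus #3 is false.

0 of the 3 statements are true (none).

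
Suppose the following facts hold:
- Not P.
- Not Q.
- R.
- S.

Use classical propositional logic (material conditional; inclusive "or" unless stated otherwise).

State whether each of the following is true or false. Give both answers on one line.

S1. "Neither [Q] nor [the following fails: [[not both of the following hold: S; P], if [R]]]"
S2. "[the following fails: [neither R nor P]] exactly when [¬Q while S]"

S1 true; S2 true

S1: Parsed as Q nor not (R -> (S nand P))

S nand P = True nand False = True
R -> (S nand P) = True -> True = True
not (R -> (S nand P)) = not True = False
Q nor not (R -> (S nand P)) = False nor False = True
Hence S1 is true.

S2: In symbols: not (R nor P) iff (not Q and S)

R nor P = True nor False = False
not (R nor P) = not False = True
not Q = not False = True
not Q and S = True and True = True
not (R nor P) iff (not Q and S) = True iff True = True
Thus S2 is true.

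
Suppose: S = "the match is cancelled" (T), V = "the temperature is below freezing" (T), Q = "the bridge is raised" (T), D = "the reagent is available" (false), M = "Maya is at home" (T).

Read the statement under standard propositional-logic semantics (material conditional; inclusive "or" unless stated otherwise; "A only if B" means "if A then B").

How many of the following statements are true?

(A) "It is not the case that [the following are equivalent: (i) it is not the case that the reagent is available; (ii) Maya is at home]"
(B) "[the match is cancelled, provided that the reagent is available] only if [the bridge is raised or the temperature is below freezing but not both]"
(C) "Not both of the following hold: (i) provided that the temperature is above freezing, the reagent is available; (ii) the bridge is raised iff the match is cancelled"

(A): Parsed as not (not D iff M)

not D = not False = True
not D iff M = True iff True = True
not (not D iff M) = not True = False
Hence (A) is false.

(B): Formalization: (D -> S) -> (Q xor V)

D -> S = False -> True = True
Q xor V = True xor True = False
(D -> S) -> (Q xor V) = True -> False = False
So (B) is false.

(C): This is (not V -> D) nand (Q iff S).

not V = not True = False
not V -> D = False -> False = True
Q iff S = True iff True = True
(not V -> D) nand (Q iff S) = True nand True = False
So (C) is false.

Count: 0.

0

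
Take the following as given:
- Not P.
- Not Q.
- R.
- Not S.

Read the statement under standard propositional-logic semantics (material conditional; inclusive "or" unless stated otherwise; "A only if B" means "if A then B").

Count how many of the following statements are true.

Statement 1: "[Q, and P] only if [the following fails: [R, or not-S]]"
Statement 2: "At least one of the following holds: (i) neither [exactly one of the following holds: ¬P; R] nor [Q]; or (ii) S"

Statement 1: In symbols: (Q & P) -> ~(R | ~S)

Q & P = F & F = F
~S = ~F = T
R | ~S = T | T = T
~(R | ~S) = ~T = F
(Q & P) -> ~(R | ~S) = F -> F = T
Hence Statement 1 is true.

Statement 2: In symbols: ((~P xor R) nor Q) | S

~P = ~F = T
~P xor R = T xor T = F
(~P xor R) nor Q = F nor F = T
((~P xor R) nor Q) | S = T | F = T
Thus Statement 2 is true.

True statements: 2 (Statement 1, Statement 2).

2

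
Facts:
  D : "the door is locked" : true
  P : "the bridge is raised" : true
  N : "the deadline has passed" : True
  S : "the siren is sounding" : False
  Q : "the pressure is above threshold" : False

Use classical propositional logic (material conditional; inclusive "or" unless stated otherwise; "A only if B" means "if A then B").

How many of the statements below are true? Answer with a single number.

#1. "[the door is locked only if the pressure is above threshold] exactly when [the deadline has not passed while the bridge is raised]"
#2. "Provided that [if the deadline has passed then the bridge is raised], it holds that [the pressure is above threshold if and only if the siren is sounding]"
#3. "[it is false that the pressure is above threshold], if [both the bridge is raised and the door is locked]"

#1: In symbols: (D -> Q) <-> (~N & P)

D -> Q = T -> F = F
~N = ~T = F
~N & P = F & T = F
(D -> Q) <-> (~N & P) = F <-> F = T
Hence #1 is true.

#2: Parsed as (N -> P) -> (Q <-> S)

N -> P = T -> T = T
Q <-> S = F <-> F = T
(N -> P) -> (Q <-> S) = T -> T = T
Thus #2 is true.

#3: This is (P & D) -> ~Q.

P & D = T & T = T
~Q = ~F = T
(P & D) -> ~Q = T -> T = T
Thus #3 is true.

3 of the 3 statements are true (#1, #2, #3).

3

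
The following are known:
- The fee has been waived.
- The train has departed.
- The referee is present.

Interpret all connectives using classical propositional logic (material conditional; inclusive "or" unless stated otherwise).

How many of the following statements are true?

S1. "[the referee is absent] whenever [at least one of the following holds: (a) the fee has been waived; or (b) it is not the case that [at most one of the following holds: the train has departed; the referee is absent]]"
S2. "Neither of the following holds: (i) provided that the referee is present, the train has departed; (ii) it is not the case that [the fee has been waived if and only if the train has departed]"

0

Let P = "the fee has been waived" (T), Q = "the train has departed" (T), R = "the referee is present" (T).

S1: This is (P | ~(Q nand ~R)) -> ~R.

~R = ~T = F
Q nand ~R = T nand F = T
~(Q nand ~R) = ~T = F
P | ~(Q nand ~R) = T | F = T
~R = ~T = F
(P | ~(Q nand ~R)) -> ~R = T -> F = F
Hence S1 is false.

S2: In symbols: (R -> Q) nor ~(P <-> Q)

R -> Q = T -> T = T
P <-> Q = T <-> T = T
~(P <-> Q) = ~T = F
(R -> Q) nor ~(P <-> Q) = T nor F = F
So S2 is false.

0 of the 2 statements are true (none).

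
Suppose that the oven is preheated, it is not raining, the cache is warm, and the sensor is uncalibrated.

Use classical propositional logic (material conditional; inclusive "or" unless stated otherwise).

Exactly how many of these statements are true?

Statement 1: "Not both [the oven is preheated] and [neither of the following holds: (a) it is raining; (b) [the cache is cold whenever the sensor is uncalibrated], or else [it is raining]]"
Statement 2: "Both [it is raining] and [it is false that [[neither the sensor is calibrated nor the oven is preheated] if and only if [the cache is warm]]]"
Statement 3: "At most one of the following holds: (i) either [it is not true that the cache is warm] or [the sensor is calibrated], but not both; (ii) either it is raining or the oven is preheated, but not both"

1

Let P = "the oven is preheated" (T), Q = "it is raining" (F), S = "the sensor is calibrated" (F), R = "the cache is warm" (T).

Statement 1: In symbols: P nand (Q nor ((~S -> ~R) | Q))

~S = ~F = T
~R = ~T = F
~S -> ~R = T -> F = F
(~S -> ~R) | Q = F | F = F
Q nor ((~S -> ~R) | Q) = F nor F = T
P nand (Q nor ((~S -> ~R) | Q)) = T nand T = F
So Statement 1 is false.

Statement 2: In symbols: Q & ~((S nor P) <-> R)

S nor P = F nor T = F
(S nor P) <-> R = F <-> T = F
~((S nor P) <-> R) = ~F = T
Q & ~((S nor P) <-> R) = F & T = F
So Statement 2 is false.

Statement 3: In symbols: (~R xor S) nand (Q xor P)

~R = ~T = F
~R xor S = F xor F = F
Q xor P = F xor T = T
(~R xor S) nand (Q xor P) = F nand T = T
Thus Statement 3 is true.

1 of the 3 statements is true.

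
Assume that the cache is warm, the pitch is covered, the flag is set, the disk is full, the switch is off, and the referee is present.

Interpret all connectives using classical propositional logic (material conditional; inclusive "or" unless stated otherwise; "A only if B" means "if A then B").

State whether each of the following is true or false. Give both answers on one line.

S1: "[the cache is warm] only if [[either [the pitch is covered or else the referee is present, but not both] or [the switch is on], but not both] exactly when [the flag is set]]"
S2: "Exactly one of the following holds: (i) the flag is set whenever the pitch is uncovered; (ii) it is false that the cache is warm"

S1 false, S2 true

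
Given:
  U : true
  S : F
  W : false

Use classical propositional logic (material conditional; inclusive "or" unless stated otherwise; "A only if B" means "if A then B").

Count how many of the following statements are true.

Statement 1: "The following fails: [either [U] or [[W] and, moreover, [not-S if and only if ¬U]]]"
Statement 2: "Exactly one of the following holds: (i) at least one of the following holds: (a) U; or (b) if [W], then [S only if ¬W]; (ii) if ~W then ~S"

0

Statement 1: Parsed as not (U or (W and (not S iff not U)))

not S = not False = True
not U = not True = False
not S iff not U = True iff False = False
W and (not S iff not U) = False and False = False
U or (W and (not S iff not U)) = True or False = True
not (U or (W and (not S iff not U))) = not True = False
Hence Statement 1 is false.

Statement 2: In symbols: (U or (W -> (S -> not W))) xor (not W -> not S)

not W = not False = True
S -> not W = False -> True = True
W -> (S -> not W) = False -> True = True
U or (W -> (S -> not W)) = True or True = True
not W = not False = True
not S = not False = True
not W -> not S = True -> True = True
(U or (W -> (S -> not W))) xor (not W -> not S) = True xor True = False
Hence Statement 2 is false.

0 of the 2 statements are true (none).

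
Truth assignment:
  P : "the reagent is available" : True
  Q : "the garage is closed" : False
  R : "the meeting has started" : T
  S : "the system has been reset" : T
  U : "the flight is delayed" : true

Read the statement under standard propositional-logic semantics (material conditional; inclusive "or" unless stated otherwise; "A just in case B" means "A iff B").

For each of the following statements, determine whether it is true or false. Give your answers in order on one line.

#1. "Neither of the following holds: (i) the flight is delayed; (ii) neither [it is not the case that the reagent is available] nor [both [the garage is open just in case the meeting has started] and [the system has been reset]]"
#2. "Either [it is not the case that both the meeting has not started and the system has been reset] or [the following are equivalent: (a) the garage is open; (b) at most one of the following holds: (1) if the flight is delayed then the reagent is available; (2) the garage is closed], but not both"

#1: Parsed as U nor (~P nor ((~Q <-> R) & S))

~P = ~T = F
~Q = ~F = T
~Q <-> R = T <-> T = T
(~Q <-> R) & S = T & T = T
~P nor ((~Q <-> R) & S) = F nor T = F
U nor (~P nor ((~Q <-> R) & S)) = T nor F = F
So #1 is false.

#2: In symbols: (~R nand S) xor (~Q <-> ((U -> P) nand Q))

~R = ~T = F
~R nand S = F nand T = T
~Q = ~F = T
U -> P = T -> T = T
(U -> P) nand Q = T nand F = T
~Q <-> ((U -> P) nand Q) = T <-> T = T
(~R nand S) xor (~Q <-> ((U -> P) nand Q)) = T xor T = F
Hence #2 is false.

#1 F / #2 F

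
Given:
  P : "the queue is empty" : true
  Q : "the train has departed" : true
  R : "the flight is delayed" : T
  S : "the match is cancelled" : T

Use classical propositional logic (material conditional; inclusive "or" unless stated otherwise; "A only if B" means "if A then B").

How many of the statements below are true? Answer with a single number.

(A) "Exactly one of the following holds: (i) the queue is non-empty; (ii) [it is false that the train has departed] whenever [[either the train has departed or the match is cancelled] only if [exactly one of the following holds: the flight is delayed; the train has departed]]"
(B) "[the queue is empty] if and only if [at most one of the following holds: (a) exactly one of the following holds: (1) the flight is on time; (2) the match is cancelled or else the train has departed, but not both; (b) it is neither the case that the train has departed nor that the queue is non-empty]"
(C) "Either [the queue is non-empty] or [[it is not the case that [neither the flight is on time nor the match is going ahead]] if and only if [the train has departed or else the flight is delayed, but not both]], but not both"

(A): Parsed as ~P xor (((Q | S) -> (R xor Q)) -> ~Q)

~P = ~T = F
Q | S = T | T = T
R xor Q = T xor T = F
(Q | S) -> (R xor Q) = T -> F = F
~Q = ~T = F
((Q | S) -> (R xor Q)) -> ~Q = F -> F = T
~P xor (((Q | S) -> (R xor Q)) -> ~Q) = F xor T = T
Hence (A) is true.

(B): Parsed as P <-> ((~R xor (S xor Q)) nand (Q nor ~P))

~R = ~T = F
S xor Q = T xor T = F
~R xor (S xor Q) = F xor F = F
~P = ~T = F
Q nor ~P = T nor F = F
(~R xor (S xor Q)) nand (Q nor ~P) = F nand F = T
P <-> ((~R xor (S xor Q)) nand (Q nor ~P)) = T <-> T = T
Thus (B) is true.

(C): Parsed as ~P xor (~(~R nor ~S) <-> (Q xor R))

~P = ~T = F
~R = ~T = F
~S = ~T = F
~R nor ~S = F nor F = T
~(~R nor ~S) = ~T = F
Q xor R = T xor T = F
~(~R nor ~S) <-> (Q xor R) = F <-> F = T
~P xor (~(~R nor ~S) <-> (Q xor R)) = F xor T = T
Hence (C) is true.

True statements: 3.

3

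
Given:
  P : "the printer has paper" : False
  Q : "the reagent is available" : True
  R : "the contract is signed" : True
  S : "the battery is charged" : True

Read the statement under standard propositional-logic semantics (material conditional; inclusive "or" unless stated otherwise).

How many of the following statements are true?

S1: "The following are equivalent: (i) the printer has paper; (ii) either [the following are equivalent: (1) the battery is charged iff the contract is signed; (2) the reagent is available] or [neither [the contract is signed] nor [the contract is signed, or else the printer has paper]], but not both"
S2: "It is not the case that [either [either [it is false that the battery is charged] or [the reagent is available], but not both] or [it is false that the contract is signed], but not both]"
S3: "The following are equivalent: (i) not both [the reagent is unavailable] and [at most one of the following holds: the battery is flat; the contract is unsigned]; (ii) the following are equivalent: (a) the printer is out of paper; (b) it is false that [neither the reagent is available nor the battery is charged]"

1

S1: This is P ↔ (((S ↔ R) ↔ Q) ⊕ (R ↓ (R ∨ P))).

S ↔ R = T ↔ T = T
(S ↔ R) ↔ Q = T ↔ T = T
R ∨ P = T ∨ F = T
R ↓ (R ∨ P) = T ↓ T = F
((S ↔ R) ↔ Q) ⊕ (R ↓ (R ∨ P)) = T ⊕ F = T
P ↔ (((S ↔ R) ↔ Q) ⊕ (R ↓ (R ∨ P))) = F ↔ T = F
So S1 is false.

S2: Parsed as ¬((¬S ⊕ Q) ⊕ ¬R)

¬S = ¬T = F
¬S ⊕ Q = F ⊕ T = T
¬R = ¬T = F
(¬S ⊕ Q) ⊕ ¬R = T ⊕ F = T
¬((¬S ⊕ Q) ⊕ ¬R) = ¬T = F
Thus S2 is false.

S3: Parsed as (¬Q ↑ (¬S ↑ ¬R)) ↔ (¬P ↔ ¬(Q ↓ S))

¬Q = ¬T = F
¬S = ¬T = F
¬R = ¬T = F
¬S ↑ ¬R = F ↑ F = T
¬Q ↑ (¬S ↑ ¬R) = F ↑ T = T
¬P = ¬F = T
Q ↓ S = T ↓ T = F
¬(Q ↓ S) = ¬F = T
¬P ↔ ¬(Q ↓ S) = T ↔ T = T
(¬Q ↑ (¬S ↑ ¬R)) ↔ (¬P ↔ ¬(Q ↓ S)) = T ↔ T = T
Hence S3 is true.

1 of the 3 statements is true (S3).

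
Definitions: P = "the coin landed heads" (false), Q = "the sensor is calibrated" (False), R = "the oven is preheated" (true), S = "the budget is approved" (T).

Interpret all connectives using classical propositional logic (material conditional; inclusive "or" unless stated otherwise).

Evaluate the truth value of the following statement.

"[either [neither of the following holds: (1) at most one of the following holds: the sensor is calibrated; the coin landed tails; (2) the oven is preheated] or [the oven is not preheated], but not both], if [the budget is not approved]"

The statement is true.

Values: S=T, Q=F, P=F, R=T.
In symbols: ~S -> (((Q nand ~P) nor R) xor ~R)

~S = ~T = F
~P = ~F = T
Q nand ~P = F nand T = T
(Q nand ~P) nor R = T nor T = F
~R = ~T = F
((Q nand ~P) nor R) xor ~R = F xor F = F
~S -> (((Q nand ~P) nor R) xor ~R) = F -> F = T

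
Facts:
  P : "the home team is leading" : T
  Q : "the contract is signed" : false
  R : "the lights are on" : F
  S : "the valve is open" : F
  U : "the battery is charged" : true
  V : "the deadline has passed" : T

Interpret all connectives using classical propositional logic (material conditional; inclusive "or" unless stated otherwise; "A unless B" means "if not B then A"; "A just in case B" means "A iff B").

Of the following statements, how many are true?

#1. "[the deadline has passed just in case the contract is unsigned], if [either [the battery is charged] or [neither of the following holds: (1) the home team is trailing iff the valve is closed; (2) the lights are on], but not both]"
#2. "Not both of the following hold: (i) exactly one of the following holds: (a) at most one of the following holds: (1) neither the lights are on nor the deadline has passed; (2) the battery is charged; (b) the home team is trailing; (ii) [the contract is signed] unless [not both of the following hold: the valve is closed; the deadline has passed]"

2

#1: Formalization: (U xor ((not P iff not S) nor R)) -> (V iff not Q)

not P = not True = False
not S = not False = True
not P iff not S = False iff True = False
(not P iff not S) nor R = False nor False = True
U xor ((not P iff not S) nor R) = True xor True = False
not Q = not False = True
V iff not Q = True iff True = True
(U xor ((not P iff not S) nor R)) -> (V iff not Q) = False -> True = True
Thus #1 is true.

#2: Formalization: (((R nor V) nand U) xor not P) nand (Q or (not S nand V))

R nor V = False nor True = False
(R nor V) nand U = False nand True = True
not P = not True = False
((R nor V) nand U) xor not P = True xor False = True
not S = not False = True
not S nand V = True nand True = False
Q or (not S nand V) = False or False = False
(((R nor V) nand U) xor not P) nand (Q or (not S nand V)) = True nand False = True
So #2 is true.

Count: 2.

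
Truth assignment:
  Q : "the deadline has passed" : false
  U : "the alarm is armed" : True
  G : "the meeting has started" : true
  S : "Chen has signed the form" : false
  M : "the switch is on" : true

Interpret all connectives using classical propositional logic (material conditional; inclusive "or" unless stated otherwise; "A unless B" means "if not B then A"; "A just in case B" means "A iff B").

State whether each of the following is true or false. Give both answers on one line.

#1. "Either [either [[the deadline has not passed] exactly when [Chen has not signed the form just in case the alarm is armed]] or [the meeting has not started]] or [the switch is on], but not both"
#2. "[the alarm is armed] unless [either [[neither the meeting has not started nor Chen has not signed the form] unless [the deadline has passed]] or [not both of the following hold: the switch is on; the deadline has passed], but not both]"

#1 F; #2 T

#1: In symbols: ((¬Q ↔ (¬S ↔ U)) ∨ ¬G) ⊕ M

¬Q = ¬F = T
¬S = ¬F = T
¬S ↔ U = T ↔ T = T
¬Q ↔ (¬S ↔ U) = T ↔ T = T
¬G = ¬T = F
(¬Q ↔ (¬S ↔ U)) ∨ ¬G = T ∨ F = T
((¬Q ↔ (¬S ↔ U)) ∨ ¬G) ⊕ M = T ⊕ T = F
Hence #1 is false.

#2: This is U ∨ (((¬G ↓ ¬S) ∨ Q) ⊕ (M ↑ Q)).

¬G = ¬T = F
¬S = ¬F = T
¬G ↓ ¬S = F ↓ T = F
(¬G ↓ ¬S) ∨ Q = F ∨ F = F
M ↑ Q = T ↑ F = T
((¬G ↓ ¬S) ∨ Q) ⊕ (M ↑ Q) = F ⊕ T = T
U ∨ (((¬G ↓ ¬S) ∨ Q) ⊕ (M ↑ Q)) = T ∨ T = T
Thus #2 is true.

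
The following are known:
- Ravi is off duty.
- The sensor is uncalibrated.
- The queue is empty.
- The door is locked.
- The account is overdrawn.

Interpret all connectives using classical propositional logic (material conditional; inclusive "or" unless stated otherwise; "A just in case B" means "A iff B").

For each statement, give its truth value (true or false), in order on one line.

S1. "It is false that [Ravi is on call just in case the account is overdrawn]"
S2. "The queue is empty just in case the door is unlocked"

Let P = "Ravi is on call" (F), U = "the account is overdrawn" (T), R = "the queue is empty" (T), S = "the door is locked" (T).

S1: Formalization: ~(P <-> U)

P <-> U = F <-> T = F
~(P <-> U) = ~F = T
Thus S1 is true.

S2: In symbols: R <-> ~S

~S = ~T = F
R <-> ~S = T <-> F = F
Thus S2 is false.

S1 T, S2 F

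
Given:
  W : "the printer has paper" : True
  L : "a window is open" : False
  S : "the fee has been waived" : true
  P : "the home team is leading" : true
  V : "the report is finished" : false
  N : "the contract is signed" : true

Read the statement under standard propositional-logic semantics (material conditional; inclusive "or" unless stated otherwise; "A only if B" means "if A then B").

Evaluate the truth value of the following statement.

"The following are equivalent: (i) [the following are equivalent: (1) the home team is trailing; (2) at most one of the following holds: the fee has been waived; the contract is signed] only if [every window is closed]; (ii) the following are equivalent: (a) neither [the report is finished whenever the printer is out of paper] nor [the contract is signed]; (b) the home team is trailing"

This is ((~P <-> (S nand N)) -> ~L) <-> (((~W -> V) nor N) <-> ~P).

~P = ~T = F
S nand N = T nand T = F
~P <-> (S nand N) = F <-> F = T
~L = ~F = T
(~P <-> (S nand N)) -> ~L = T -> T = T
~W = ~T = F
~W -> V = F -> F = T
(~W -> V) nor N = T nor T = F
~P = ~T = F
((~W -> V) nor N) <-> ~P = F <-> F = T
((~P <-> (S nand N)) -> ~L) <-> (((~W -> V) nor N) <-> ~P) = T <-> T = T

true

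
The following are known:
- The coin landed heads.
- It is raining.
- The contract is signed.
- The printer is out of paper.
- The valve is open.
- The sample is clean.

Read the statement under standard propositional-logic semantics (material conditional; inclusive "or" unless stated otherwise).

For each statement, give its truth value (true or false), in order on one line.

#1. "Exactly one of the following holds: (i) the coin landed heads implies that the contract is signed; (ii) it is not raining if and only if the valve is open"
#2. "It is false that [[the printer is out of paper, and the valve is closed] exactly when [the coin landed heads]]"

#1 T, #2 T

Let P = "the coin landed heads" (True), R = "the contract is signed" (True), Q = "it is raining" (True), U = "the valve is open" (True), S = "the printer has paper" (False).

#1: In symbols: (P -> R) xor (not Q iff U)

P -> R = True -> True = True
not Q = not True = False
not Q iff U = False iff True = False
(P -> R) xor (not Q iff U) = True xor False = True
So #1 is true.

#2: Parsed as not ((not S and not U) iff P)

not S = not False = True
not U = not True = False
not S and not U = True and False = False
(not S and not U) iff P = False iff True = False
not ((not S and not U) iff P) = not False = True
Thus #2 is true.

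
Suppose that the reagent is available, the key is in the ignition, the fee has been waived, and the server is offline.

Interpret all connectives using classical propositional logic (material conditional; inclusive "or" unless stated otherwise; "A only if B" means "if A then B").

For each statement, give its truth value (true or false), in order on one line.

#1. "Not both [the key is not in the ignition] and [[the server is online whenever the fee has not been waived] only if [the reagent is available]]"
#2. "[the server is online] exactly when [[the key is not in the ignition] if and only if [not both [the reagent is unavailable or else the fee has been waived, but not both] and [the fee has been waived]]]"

#1 T / #2 F

Let P = "the key is in the ignition" (True), N = "the fee has been waived" (True), V = "the server is online" (False), D = "the reagent is available" (True).

#1: Parsed as not P nand ((not N -> V) -> D)

not P = not True = False
not N = not True = False
not N -> V = False -> False = True
(not N -> V) -> D = True -> True = True
not P nand ((not N -> V) -> D) = False nand True = True
Thus #1 is true.

#2: In symbols: V iff (not P iff ((not D xor N) nand N))

not P = not True = False
not D = not True = False
not D xor N = False xor True = True
(not D xor N) nand N = True nand True = False
not P iff ((not D xor N) nand N) = False iff False = True
V iff (not P iff ((not D xor N) nand N)) = False iff True = False
Hence #2 is false.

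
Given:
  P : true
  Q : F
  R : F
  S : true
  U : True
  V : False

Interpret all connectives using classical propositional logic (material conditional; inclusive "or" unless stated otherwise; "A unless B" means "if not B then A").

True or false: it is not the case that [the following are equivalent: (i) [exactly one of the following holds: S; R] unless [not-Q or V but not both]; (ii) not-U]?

The statement is true.

Parsed as ~(((S xor R) | (~Q xor V)) <-> ~U)

S xor R = T xor F = T
~Q = ~F = T
~Q xor V = T xor F = T
(S xor R) | (~Q xor V) = T | T = T
~U = ~T = F
((S xor R) | (~Q xor V)) <-> ~U = T <-> F = F
~(((S xor R) | (~Q xor V)) <-> ~U) = ~F = T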